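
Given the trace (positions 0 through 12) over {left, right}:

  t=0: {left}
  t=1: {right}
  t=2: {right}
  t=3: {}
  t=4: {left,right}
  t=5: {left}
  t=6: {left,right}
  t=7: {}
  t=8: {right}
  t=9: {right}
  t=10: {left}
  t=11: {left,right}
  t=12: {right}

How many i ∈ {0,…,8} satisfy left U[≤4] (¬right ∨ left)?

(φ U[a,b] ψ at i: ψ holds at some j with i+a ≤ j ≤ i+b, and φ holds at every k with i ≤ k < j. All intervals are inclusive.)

Evaluate at each i in [0,8]:
  i=0: ✓ (rhs at j=0)
  i=1: ✗ (lhs fails at k=1 before rhs at j=3)
  i=2: ✗ (lhs fails at k=2 before rhs at j=3)
  i=3: ✓ (rhs at j=3)
  i=4: ✓ (rhs at j=4)
  i=5: ✓ (rhs at j=5)
  i=6: ✓ (rhs at j=6)
  i=7: ✓ (rhs at j=7)
  i=8: ✗ (lhs fails at k=8 before rhs at j=10)
Positions where it holds: {0, 3, 4, 5, 6, 7} → 6.

6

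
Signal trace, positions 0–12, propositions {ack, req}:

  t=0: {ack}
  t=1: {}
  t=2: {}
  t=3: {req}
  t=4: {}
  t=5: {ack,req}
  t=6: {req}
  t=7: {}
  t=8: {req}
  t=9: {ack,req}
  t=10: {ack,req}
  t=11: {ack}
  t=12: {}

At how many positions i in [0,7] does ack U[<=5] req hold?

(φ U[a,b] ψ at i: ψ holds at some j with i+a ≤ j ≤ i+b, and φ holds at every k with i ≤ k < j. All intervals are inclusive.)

3

Evaluate at each i in [0,7]:
  i=0: ✗ (lhs fails at k=1 before rhs at j=3)
  i=1: ✗ (lhs fails at k=1 before rhs at j=3)
  i=2: ✗ (lhs fails at k=2 before rhs at j=3)
  i=3: ✓ (rhs at j=3)
  i=4: ✗ (lhs fails at k=4 before rhs at j=5)
  i=5: ✓ (rhs at j=5)
  i=6: ✓ (rhs at j=6)
  i=7: ✗ (lhs fails at k=7 before rhs at j=8)
Positions where it holds: {3, 5, 6} → 3.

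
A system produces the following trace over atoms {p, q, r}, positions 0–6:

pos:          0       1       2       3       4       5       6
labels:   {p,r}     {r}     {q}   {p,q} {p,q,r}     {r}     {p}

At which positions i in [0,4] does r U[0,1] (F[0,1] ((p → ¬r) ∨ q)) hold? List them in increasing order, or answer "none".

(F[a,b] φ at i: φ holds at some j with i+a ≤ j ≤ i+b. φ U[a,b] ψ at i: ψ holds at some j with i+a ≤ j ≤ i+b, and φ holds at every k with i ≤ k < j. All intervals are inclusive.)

0, 1, 2, 3, 4

Evaluate at each i in [0,4]:
  i=0: ✓ (rhs at j=0)
  i=1: ✓ (rhs at j=1)
  i=2: ✓ (rhs at j=2)
  i=3: ✓ (rhs at j=3)
  i=4: ✓ (rhs at j=4)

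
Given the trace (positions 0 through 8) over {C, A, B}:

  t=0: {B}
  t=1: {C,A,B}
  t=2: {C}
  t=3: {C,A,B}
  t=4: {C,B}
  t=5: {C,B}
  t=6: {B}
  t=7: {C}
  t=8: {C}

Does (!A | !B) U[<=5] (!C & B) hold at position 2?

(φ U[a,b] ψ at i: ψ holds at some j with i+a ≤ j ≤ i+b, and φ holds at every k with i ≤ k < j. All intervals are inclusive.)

Does not hold

Need some j in [2,7] with (!C & B), and (!A | !B) at every k in [2,j-1].
  j=2: (!C & B) false.
  j=3: (!C & B) false.
  j=4: (!C & B) false.
  j=5: (!C & B) false.
  j=6: (!C & B) holds, but (!A | !B) fails at k=3 → not this j.
  j=7: (!C & B) false.
No j in the window works → until fails.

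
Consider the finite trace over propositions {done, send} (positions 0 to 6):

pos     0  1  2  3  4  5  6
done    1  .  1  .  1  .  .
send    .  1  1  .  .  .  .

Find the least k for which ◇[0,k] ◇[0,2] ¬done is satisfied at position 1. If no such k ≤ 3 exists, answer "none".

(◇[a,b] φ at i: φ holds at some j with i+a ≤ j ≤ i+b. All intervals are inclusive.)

0

Scan j = 1,2,… for ◇[0,2] ¬done:
  j=1: holds
First hit at j=1, so smallest k = 1-1 = 0.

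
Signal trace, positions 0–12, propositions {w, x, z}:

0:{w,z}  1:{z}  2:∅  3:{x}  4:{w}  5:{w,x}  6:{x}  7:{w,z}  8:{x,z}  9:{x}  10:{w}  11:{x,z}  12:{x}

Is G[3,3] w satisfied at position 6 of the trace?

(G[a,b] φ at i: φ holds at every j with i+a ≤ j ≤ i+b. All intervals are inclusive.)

Check w at every j in [9,9]:
  j=9: false
Fails at j=9 → formula fails.

False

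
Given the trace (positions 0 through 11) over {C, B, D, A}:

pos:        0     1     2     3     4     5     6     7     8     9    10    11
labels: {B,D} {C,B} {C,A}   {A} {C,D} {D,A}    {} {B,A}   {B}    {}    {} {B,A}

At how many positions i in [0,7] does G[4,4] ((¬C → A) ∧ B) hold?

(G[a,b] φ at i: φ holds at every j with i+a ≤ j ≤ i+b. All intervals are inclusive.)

2

Evaluate at each i in [0,7]:
  i=0: ✗ (fails at j=4)
  i=1: ✗ (fails at j=5)
  i=2: ✗ (fails at j=6)
  i=3: ✓ (all of [7,7])
  i=4: ✗ (fails at j=8)
  i=5: ✗ (fails at j=9)
  i=6: ✗ (fails at j=10)
  i=7: ✓ (all of [11,11])
Positions where it holds: {3, 7} → 2.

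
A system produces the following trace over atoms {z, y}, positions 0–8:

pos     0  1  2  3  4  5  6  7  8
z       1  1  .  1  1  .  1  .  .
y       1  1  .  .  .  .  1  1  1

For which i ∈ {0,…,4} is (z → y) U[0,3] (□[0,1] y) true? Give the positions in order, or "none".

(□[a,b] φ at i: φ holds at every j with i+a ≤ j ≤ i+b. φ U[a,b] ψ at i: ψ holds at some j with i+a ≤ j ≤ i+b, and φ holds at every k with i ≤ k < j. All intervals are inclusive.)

Evaluate at each i in [0,4]:
  i=0: ✓ (rhs at j=0)
  i=1: ✗ (no rhs in [1,4])
  i=2: ✗ (no rhs in [2,5])
  i=3: ✗ (lhs fails at k=3 before rhs at j=6)
  i=4: ✗ (lhs fails at k=4 before rhs at j=6)

0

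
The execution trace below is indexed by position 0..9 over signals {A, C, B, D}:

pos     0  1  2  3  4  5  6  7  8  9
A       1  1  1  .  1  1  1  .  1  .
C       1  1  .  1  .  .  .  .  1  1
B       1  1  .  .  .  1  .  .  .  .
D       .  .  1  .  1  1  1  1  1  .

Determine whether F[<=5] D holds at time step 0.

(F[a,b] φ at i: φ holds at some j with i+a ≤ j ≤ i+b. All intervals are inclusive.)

Yes

Check D at each j in [0,5]:
  j=0: false
  j=1: false
  j=2: true
  j=3: false
  j=4: true
  j=5: true
Found at j=2 → formula holds.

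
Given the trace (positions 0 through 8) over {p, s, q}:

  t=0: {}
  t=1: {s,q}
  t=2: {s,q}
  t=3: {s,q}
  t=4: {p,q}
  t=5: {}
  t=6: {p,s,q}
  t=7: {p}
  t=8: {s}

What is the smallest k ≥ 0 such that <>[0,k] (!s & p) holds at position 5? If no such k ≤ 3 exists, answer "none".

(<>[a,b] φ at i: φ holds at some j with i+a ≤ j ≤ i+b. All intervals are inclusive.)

2

Scan j = 5,6,… for (!s & p):
  j=5: fails
  j=6: fails
  j=7: holds
First hit at j=7, so smallest k = 7-5 = 2.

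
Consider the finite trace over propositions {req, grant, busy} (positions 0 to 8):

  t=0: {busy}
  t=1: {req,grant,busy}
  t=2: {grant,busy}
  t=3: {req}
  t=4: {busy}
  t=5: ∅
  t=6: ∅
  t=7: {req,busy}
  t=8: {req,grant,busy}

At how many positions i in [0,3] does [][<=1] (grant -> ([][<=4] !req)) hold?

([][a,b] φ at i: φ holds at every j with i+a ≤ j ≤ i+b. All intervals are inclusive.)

1

Evaluate at each i in [0,3]:
  i=0: ✗ (fails at j=1)
  i=1: ✗ (fails at j=1)
  i=2: ✗ (fails at j=2)
  i=3: ✓ (all of [3,4])
Positions where it holds: {3} → 1.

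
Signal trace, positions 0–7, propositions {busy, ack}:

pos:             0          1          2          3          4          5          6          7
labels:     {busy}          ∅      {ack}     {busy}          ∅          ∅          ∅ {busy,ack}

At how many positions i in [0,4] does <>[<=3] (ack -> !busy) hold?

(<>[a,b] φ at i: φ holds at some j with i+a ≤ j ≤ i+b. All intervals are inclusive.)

Evaluate at each i in [0,4]:
  i=0: ✓ (witness j=0)
  i=1: ✓ (witness j=1)
  i=2: ✓ (witness j=2)
  i=3: ✓ (witness j=3)
  i=4: ✓ (witness j=4)
Positions where it holds: {0, 1, 2, 3, 4} → 5.

5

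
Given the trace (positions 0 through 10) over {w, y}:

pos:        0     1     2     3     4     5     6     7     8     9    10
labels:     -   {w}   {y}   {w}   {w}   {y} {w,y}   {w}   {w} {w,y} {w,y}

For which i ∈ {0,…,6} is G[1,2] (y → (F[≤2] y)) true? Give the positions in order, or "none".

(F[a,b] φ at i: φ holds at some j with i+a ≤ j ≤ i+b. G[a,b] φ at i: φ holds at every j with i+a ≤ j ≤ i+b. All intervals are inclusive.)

0, 1, 2, 3, 4, 5, 6

Evaluate at each i in [0,6]:
  i=0: ✓ (all of [1,2])
  i=1: ✓ (all of [2,3])
  i=2: ✓ (all of [3,4])
  i=3: ✓ (all of [4,5])
  i=4: ✓ (all of [5,6])
  i=5: ✓ (all of [6,7])
  i=6: ✓ (all of [7,8])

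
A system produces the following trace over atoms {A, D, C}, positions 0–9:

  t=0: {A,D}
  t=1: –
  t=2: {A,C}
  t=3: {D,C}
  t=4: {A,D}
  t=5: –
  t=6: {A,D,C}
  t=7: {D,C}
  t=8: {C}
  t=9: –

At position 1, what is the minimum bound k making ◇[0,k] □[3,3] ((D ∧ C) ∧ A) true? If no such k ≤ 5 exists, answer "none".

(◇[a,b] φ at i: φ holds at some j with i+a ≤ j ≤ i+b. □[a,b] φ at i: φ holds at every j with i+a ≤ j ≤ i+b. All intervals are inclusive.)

Scan j = 1,2,… for □[3,3] ((D ∧ C) ∧ A):
  j=1: fails
  j=2: fails
  j=3: holds
First hit at j=3, so smallest k = 3-1 = 2.

2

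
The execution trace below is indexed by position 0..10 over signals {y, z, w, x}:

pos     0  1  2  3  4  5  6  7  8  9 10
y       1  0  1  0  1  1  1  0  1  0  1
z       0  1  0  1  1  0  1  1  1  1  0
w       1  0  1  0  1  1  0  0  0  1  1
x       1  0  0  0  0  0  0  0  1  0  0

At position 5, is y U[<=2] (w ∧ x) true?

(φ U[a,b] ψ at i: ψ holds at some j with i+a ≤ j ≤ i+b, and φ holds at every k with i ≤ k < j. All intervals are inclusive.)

Need some j in [5,7] with (w ∧ x), and y at every k in [5,j-1].
  j=5: (w ∧ x) false.
  j=6: (w ∧ x) false.
  j=7: (w ∧ x) false.
No j in the window works → until fails.

False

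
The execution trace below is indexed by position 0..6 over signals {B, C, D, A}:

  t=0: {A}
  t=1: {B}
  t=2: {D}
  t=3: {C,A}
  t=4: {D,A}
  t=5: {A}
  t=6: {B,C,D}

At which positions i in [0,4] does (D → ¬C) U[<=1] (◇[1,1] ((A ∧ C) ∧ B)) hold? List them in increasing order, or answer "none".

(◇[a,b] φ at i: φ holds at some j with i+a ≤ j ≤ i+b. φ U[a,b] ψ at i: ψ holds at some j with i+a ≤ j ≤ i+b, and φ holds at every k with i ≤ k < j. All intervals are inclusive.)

none

Evaluate at each i in [0,4]:
  i=0: ✗ (no rhs in [0,1])
  i=1: ✗ (no rhs in [1,2])
  i=2: ✗ (no rhs in [2,3])
  i=3: ✗ (no rhs in [3,4])
  i=4: ✗ (no rhs in [4,5])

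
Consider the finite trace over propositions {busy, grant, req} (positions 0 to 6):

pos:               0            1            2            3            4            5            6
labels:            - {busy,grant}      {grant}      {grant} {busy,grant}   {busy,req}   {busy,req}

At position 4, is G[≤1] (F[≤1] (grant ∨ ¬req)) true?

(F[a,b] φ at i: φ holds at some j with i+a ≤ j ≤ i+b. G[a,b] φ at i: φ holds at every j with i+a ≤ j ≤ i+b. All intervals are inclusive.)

Check F[≤1] (grant ∨ ¬req) at every j in [4,5]:
  j=4: holds (witness at 4)
  j=5: fails (none in [5,6])
Fails at j=5 → formula fails.

Does not hold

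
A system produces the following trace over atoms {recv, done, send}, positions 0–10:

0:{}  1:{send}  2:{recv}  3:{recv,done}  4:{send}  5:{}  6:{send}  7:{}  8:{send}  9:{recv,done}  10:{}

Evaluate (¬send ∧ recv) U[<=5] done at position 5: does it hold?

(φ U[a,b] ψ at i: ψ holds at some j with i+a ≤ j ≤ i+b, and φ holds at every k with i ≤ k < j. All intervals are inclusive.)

Need some j in [5,10] with done, and (¬send ∧ recv) at every k in [5,j-1].
  j=5: done false.
  j=6: done false.
  j=7: done false.
  j=8: done false.
  j=9: done holds, but (¬send ∧ recv) fails at k=5 → not this j.
  j=10: done false.
No j in the window works → until fails.

False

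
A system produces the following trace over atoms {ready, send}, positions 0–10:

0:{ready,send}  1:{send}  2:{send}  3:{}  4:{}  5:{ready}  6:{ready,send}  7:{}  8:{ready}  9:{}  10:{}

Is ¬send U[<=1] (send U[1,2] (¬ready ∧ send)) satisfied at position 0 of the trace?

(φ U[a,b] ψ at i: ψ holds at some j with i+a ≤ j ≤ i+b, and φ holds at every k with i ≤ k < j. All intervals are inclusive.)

Yes

Need some j in [0,1] with (send U[1,2] (¬ready ∧ send)), and ¬send at every k in [0,j-1].
  j=0: (send U[1,2] (¬ready ∧ send)) holds; no prefix to check → satisfied.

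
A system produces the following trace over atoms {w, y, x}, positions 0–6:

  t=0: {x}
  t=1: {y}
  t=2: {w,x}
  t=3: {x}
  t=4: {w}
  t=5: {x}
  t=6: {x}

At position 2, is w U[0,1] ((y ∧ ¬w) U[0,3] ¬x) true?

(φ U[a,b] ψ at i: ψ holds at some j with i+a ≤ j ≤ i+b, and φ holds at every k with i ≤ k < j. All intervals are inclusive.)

False

Need some j in [2,3] with ((y ∧ ¬w) U[0,3] ¬x), and w at every k in [2,j-1].
  j=2: ((y ∧ ¬w) U[0,3] ¬x) — fails.
  j=3: ((y ∧ ¬w) U[0,3] ¬x) — fails.
No j in the window works → until fails.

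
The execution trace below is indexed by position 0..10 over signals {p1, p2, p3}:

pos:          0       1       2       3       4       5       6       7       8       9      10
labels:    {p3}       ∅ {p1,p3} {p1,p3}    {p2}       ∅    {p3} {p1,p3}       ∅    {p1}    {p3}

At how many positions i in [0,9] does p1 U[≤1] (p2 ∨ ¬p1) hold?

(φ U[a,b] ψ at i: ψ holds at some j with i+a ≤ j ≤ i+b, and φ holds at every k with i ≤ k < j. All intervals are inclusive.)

Evaluate at each i in [0,9]:
  i=0: ✓ (rhs at j=0)
  i=1: ✓ (rhs at j=1)
  i=2: ✗ (no rhs in [2,3])
  i=3: ✓ (rhs at j=4; lhs holds on [3,3])
  i=4: ✓ (rhs at j=4)
  i=5: ✓ (rhs at j=5)
  i=6: ✓ (rhs at j=6)
  i=7: ✓ (rhs at j=8; lhs holds on [7,7])
  i=8: ✓ (rhs at j=8)
  i=9: ✓ (rhs at j=10; lhs holds on [9,9])
Positions where it holds: {0, 1, 3, 4, 5, 6, 7, 8, 9} → 9.

9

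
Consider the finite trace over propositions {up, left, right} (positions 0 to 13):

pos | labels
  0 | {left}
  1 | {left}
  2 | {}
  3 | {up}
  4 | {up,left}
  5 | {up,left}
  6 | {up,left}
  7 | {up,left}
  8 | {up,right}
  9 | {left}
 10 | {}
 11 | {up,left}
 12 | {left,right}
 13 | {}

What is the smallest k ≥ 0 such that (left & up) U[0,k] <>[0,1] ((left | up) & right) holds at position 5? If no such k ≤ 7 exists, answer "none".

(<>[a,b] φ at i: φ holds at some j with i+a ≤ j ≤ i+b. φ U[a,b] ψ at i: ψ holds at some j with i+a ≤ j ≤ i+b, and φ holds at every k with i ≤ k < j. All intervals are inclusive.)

2

Need earliest j ≥ 5 with <>[0,1] ((left | up) & right), and (left & up) at every k in [5,j-1].
  j=5: rhs fails.
  j=6: rhs fails.
  j=7: rhs holds; lhs holds on [5,6]. k = 2.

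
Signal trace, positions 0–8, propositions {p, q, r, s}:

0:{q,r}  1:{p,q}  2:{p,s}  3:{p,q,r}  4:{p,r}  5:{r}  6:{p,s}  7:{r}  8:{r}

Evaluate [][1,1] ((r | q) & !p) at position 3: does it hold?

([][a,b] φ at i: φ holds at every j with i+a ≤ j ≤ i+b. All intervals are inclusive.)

Check ((r | q) & !p) at every j in [4,4]:
  j=4: false
Fails at j=4 → formula fails.

False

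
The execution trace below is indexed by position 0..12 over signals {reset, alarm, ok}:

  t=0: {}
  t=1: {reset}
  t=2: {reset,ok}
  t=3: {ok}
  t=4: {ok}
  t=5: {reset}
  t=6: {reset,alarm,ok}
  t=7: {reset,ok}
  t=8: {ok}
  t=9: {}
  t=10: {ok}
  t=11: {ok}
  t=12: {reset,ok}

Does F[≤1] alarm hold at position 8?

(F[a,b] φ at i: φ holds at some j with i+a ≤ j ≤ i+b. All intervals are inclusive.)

No

Check alarm at each j in [8,9]:
  j=8: false
  j=9: false
No position in the window satisfies it → formula fails.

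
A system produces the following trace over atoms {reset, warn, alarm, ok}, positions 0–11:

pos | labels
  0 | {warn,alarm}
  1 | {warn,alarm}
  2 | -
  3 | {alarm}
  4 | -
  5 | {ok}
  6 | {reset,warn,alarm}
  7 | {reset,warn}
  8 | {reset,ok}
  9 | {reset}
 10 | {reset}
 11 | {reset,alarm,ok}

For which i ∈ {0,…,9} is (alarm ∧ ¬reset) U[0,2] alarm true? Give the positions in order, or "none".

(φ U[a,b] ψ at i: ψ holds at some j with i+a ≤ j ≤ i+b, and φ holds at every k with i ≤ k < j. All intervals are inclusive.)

Evaluate at each i in [0,9]:
  i=0: ✓ (rhs at j=0)
  i=1: ✓ (rhs at j=1)
  i=2: ✗ (lhs fails at k=2 before rhs at j=3)
  i=3: ✓ (rhs at j=3)
  i=4: ✗ (lhs fails at k=4 before rhs at j=6)
  i=5: ✗ (lhs fails at k=5 before rhs at j=6)
  i=6: ✓ (rhs at j=6)
  i=7: ✗ (no rhs in [7,9])
  i=8: ✗ (no rhs in [8,10])
  i=9: ✗ (lhs fails at k=9 before rhs at j=11)

0, 1, 3, 6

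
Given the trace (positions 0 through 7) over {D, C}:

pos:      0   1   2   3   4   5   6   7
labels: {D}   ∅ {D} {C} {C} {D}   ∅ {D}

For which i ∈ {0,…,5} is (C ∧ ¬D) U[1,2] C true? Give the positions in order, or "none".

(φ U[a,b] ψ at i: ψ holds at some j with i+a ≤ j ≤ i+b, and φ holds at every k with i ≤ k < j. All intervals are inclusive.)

3

Evaluate at each i in [0,5]:
  i=0: ✗ (no rhs in [1,2])
  i=1: ✗ (lhs fails at k=1 before rhs at j=3)
  i=2: ✗ (lhs fails at k=2 before rhs at j=3)
  i=3: ✓ (rhs at j=4; lhs holds on [3,3])
  i=4: ✗ (no rhs in [5,6])
  i=5: ✗ (no rhs in [6,7])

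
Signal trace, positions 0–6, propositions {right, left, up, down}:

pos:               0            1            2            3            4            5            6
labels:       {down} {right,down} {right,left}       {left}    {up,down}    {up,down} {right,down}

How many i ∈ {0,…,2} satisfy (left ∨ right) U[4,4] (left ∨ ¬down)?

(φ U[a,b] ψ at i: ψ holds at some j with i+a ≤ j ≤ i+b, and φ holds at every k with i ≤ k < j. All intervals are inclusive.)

Evaluate at each i in [0,2]:
  i=0: ✗ (no rhs in [4,4])
  i=1: ✗ (no rhs in [5,5])
  i=2: ✗ (no rhs in [6,6])
Positions where it holds: {} → 0.

0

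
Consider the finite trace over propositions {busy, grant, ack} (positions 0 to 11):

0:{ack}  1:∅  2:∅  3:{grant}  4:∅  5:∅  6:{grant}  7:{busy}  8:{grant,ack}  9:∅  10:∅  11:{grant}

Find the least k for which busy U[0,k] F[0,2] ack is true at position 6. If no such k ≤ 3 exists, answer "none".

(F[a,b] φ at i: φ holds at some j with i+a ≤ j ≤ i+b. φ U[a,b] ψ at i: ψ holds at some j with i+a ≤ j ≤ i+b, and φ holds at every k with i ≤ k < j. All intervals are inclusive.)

Need earliest j ≥ 6 with F[0,2] ack, and busy at every k in [6,j-1].
  j=6: rhs holds (empty prefix). k = 0.

0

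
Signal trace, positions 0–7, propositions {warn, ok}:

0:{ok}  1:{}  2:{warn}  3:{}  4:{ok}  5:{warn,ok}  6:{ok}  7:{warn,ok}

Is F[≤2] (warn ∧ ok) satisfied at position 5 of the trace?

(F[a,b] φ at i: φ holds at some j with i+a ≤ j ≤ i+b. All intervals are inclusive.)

Check (warn ∧ ok) at each j in [5,7]:
  j=5: true
  j=6: false
  j=7: true
Found at j=5 → formula holds.

True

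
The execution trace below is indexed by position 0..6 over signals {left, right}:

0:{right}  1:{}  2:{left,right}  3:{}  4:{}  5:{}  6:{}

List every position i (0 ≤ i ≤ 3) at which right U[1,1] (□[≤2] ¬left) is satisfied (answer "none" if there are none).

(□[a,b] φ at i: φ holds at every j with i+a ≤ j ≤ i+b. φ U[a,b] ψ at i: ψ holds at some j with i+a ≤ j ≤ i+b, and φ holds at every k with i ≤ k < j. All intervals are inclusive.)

2

Evaluate at each i in [0,3]:
  i=0: ✗ (no rhs in [1,1])
  i=1: ✗ (no rhs in [2,2])
  i=2: ✓ (rhs at j=3; lhs holds on [2,2])
  i=3: ✗ (lhs fails at k=3 before rhs at j=4)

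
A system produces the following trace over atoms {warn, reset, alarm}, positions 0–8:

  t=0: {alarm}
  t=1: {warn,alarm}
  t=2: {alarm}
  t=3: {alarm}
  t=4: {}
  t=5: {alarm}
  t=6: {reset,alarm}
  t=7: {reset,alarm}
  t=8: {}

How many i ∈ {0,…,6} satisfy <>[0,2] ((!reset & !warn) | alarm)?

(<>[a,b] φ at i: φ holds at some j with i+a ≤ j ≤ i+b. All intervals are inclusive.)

7

Evaluate at each i in [0,6]:
  i=0: ✓ (witness j=0)
  i=1: ✓ (witness j=1)
  i=2: ✓ (witness j=2)
  i=3: ✓ (witness j=3)
  i=4: ✓ (witness j=4)
  i=5: ✓ (witness j=5)
  i=6: ✓ (witness j=6)
Positions where it holds: {0, 1, 2, 3, 4, 5, 6} → 7.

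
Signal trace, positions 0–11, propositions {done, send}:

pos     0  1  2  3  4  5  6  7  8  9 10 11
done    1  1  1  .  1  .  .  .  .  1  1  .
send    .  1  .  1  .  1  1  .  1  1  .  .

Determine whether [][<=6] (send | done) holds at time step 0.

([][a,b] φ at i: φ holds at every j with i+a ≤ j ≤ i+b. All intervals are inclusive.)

Holds

Check (send | done) at every j in [0,6]:
  j=0: true
  j=1: true
  j=2: true
  j=3: true
  j=4: true
  j=5: true
  j=6: true
All positions satisfy it → formula holds.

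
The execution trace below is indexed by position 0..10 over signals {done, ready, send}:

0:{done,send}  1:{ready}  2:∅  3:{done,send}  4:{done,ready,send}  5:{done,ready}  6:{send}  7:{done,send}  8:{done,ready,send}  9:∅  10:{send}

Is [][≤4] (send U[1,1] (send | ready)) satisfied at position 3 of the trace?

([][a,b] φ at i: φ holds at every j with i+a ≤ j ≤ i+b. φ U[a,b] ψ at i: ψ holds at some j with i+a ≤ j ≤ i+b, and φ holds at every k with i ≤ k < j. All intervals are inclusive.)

Check (send U[1,1] (send | ready)) at every j in [3,7]:
  j=3: holds
  j=4: holds
  j=5: fails
  j=6: holds
  j=7: holds
Fails at j=5 → formula fails.

Does not hold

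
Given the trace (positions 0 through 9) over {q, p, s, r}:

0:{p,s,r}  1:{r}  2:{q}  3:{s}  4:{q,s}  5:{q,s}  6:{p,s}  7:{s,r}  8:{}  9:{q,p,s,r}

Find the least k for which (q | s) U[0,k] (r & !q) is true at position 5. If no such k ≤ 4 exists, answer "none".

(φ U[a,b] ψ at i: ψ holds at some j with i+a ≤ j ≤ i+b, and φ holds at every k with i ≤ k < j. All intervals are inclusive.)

2

Need earliest j ≥ 5 with (r & !q), and (q | s) at every k in [5,j-1].
  j=5: rhs fails.
  j=6: rhs fails.
  j=7: rhs holds; lhs holds on [5,6]. k = 2.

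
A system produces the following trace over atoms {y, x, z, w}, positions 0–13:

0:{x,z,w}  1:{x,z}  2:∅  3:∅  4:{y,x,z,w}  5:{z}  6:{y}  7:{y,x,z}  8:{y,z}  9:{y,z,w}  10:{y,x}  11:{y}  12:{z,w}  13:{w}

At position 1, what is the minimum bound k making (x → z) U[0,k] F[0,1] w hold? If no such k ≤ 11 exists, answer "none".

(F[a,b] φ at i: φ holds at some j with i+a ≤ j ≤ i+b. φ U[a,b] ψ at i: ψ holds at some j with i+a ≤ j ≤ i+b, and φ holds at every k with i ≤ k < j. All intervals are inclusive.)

Need earliest j ≥ 1 with F[0,1] w, and (x → z) at every k in [1,j-1].
  j=1: rhs fails.
  j=2: rhs fails.
  j=3: rhs holds; lhs holds on [1,2]. k = 2.

2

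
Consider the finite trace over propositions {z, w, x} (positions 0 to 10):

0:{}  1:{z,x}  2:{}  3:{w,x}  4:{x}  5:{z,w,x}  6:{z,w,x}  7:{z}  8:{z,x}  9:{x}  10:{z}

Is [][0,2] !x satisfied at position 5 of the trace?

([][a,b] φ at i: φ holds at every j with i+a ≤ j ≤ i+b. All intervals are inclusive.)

No

Check !x at every j in [5,7]:
  j=5: false
  j=6: false
  j=7: true
Fails at j=5 → formula fails.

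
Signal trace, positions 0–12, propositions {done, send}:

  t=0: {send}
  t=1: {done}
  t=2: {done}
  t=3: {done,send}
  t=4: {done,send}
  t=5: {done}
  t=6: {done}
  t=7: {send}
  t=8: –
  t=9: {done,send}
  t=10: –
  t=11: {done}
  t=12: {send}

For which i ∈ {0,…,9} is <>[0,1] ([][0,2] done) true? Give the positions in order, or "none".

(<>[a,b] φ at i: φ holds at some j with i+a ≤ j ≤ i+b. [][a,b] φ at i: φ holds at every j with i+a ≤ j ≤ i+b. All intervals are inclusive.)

Evaluate at each i in [0,9]:
  i=0: ✓ (witness j=1)
  i=1: ✓ (witness j=1)
  i=2: ✓ (witness j=2)
  i=3: ✓ (witness j=3)
  i=4: ✓ (witness j=4)
  i=5: ✗ (none in [5,6])
  i=6: ✗ (none in [6,7])
  i=7: ✗ (none in [7,8])
  i=8: ✗ (none in [8,9])
  i=9: ✗ (none in [9,10])

0, 1, 2, 3, 4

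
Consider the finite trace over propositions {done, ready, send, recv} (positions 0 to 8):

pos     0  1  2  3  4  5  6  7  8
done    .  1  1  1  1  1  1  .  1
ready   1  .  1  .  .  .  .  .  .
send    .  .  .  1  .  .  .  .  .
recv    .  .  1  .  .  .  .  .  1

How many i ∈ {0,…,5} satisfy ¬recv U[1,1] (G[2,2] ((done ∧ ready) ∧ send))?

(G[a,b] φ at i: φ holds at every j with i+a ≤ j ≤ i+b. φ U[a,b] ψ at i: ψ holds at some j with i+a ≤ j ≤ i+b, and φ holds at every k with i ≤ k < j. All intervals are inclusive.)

0

Evaluate at each i in [0,5]:
  i=0: ✗ (no rhs in [1,1])
  i=1: ✗ (no rhs in [2,2])
  i=2: ✗ (no rhs in [3,3])
  i=3: ✗ (no rhs in [4,4])
  i=4: ✗ (no rhs in [5,5])
  i=5: ✗ (no rhs in [6,6])
Positions where it holds: {} → 0.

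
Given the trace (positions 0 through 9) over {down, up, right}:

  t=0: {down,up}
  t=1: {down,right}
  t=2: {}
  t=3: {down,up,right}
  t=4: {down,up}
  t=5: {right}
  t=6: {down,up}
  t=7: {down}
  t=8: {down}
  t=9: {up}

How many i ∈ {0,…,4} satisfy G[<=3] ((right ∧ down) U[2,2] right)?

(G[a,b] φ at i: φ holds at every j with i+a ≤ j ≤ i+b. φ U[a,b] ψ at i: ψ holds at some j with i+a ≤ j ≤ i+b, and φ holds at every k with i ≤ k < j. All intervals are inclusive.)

Evaluate at each i in [0,4]:
  i=0: ✗ (fails at j=0)
  i=1: ✗ (fails at j=1)
  i=2: ✗ (fails at j=2)
  i=3: ✗ (fails at j=3)
  i=4: ✗ (fails at j=4)
Positions where it holds: {} → 0.

0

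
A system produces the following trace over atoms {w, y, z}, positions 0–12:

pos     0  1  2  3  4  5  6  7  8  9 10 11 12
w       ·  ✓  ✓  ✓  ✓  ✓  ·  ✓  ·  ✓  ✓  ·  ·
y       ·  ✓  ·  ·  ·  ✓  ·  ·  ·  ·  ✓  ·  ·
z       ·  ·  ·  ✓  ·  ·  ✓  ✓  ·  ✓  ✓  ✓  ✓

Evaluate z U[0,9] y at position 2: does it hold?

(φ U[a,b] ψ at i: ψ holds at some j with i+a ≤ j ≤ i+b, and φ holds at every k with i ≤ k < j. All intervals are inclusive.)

Need some j in [2,11] with y, and z at every k in [2,j-1].
  j=2: y false.
  j=3: y false.
  j=4: y false.
  j=5: y holds, but z fails at k=2 → not this j.
  j=6: y false.
  j=7: y false.
  j=8: y false.
  j=9: y false.
  j=10: y holds, but z fails at k=2 → not this j.
  j=11: y false.
No j in the window works → until fails.

No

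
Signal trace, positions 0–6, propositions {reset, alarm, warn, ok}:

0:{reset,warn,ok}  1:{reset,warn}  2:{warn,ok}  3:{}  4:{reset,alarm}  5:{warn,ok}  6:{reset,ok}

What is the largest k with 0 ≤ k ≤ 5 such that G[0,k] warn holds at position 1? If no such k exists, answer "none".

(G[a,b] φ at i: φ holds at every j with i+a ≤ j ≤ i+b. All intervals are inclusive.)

warn must hold from j=1 onward; find where it first fails.
  j=1: holds
  j=2: holds
  j=3: fails
Holds on [1,2], so largest k = 1.

1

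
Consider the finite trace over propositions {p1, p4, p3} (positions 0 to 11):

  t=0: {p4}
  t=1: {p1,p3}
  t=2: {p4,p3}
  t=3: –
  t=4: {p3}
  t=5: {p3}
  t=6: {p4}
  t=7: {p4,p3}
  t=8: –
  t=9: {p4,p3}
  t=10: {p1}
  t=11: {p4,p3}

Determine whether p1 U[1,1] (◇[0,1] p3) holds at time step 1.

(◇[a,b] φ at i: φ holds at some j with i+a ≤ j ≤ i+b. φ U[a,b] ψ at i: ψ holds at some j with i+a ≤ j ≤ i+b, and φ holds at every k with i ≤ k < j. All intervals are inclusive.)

Yes

Need some j in [2,2] with ◇[0,1] p3, and p1 at every k in [1,j-1].
  j=2: ◇[0,1] p3 holds; p1 holds at every k in [1,1] → satisfied.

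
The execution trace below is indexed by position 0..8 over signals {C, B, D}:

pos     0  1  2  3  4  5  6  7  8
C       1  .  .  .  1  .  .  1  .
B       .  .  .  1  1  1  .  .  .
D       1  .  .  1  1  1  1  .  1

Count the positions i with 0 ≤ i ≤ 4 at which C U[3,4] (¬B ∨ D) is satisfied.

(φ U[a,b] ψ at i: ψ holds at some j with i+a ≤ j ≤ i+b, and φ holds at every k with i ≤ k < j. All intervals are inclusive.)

0

Evaluate at each i in [0,4]:
  i=0: ✗ (lhs fails at k=1 before rhs at j=3)
  i=1: ✗ (lhs fails at k=1 before rhs at j=4)
  i=2: ✗ (lhs fails at k=2 before rhs at j=5)
  i=3: ✗ (lhs fails at k=3 before rhs at j=6)
  i=4: ✗ (lhs fails at k=5 before rhs at j=7)
Positions where it holds: {} → 0.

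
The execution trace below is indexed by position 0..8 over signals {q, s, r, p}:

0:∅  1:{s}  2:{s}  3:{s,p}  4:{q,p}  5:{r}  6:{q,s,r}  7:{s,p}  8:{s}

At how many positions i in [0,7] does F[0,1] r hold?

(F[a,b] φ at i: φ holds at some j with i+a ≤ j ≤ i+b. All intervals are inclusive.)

Evaluate at each i in [0,7]:
  i=0: ✗ (none in [0,1])
  i=1: ✗ (none in [1,2])
  i=2: ✗ (none in [2,3])
  i=3: ✗ (none in [3,4])
  i=4: ✓ (witness j=5)
  i=5: ✓ (witness j=5)
  i=6: ✓ (witness j=6)
  i=7: ✗ (none in [7,8])
Positions where it holds: {4, 5, 6} → 3.

3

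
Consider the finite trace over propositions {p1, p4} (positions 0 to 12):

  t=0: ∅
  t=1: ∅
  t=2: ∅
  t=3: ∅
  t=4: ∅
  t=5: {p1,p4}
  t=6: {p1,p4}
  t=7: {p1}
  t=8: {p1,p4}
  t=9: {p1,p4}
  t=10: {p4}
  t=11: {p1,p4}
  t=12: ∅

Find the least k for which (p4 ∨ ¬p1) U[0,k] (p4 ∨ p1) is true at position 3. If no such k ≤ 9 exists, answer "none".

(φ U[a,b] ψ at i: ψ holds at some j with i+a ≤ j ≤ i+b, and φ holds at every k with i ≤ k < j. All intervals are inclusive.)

Need earliest j ≥ 3 with (p4 ∨ p1), and (p4 ∨ ¬p1) at every k in [3,j-1].
  j=3: rhs fails.
  j=4: rhs fails.
  j=5: rhs holds; lhs holds on [3,4]. k = 2.

2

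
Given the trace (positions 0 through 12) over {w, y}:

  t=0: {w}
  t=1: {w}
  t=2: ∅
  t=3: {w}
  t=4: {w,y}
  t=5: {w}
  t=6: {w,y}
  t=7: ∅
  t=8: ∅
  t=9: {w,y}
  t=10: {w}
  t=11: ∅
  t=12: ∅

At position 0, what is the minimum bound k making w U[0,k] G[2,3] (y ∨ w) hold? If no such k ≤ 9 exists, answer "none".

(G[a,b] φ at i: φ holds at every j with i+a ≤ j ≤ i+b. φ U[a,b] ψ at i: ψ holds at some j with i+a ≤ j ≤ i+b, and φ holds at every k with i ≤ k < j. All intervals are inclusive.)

1

Need earliest j ≥ 0 with G[2,3] (y ∨ w), and w at every k in [0,j-1].
  j=0: rhs fails.
  j=1: rhs holds; lhs holds on [0,0]. k = 1.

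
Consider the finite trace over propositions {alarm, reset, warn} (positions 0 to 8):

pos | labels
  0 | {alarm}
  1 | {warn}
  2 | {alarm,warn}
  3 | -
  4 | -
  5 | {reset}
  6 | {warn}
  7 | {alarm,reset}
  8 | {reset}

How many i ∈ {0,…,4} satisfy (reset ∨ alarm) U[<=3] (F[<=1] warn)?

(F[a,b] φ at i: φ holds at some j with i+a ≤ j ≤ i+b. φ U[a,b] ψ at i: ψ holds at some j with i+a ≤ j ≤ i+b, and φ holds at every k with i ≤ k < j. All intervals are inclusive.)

3

Evaluate at each i in [0,4]:
  i=0: ✓ (rhs at j=0)
  i=1: ✓ (rhs at j=1)
  i=2: ✓ (rhs at j=2)
  i=3: ✗ (lhs fails at k=3 before rhs at j=5)
  i=4: ✗ (lhs fails at k=4 before rhs at j=5)
Positions where it holds: {0, 1, 2} → 3.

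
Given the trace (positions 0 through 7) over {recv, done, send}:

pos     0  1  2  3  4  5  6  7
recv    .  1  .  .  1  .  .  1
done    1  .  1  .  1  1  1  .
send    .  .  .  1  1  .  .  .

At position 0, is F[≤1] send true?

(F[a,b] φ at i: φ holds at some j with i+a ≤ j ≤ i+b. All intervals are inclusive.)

Check send at each j in [0,1]:
  j=0: false
  j=1: false
No position in the window satisfies it → formula fails.

No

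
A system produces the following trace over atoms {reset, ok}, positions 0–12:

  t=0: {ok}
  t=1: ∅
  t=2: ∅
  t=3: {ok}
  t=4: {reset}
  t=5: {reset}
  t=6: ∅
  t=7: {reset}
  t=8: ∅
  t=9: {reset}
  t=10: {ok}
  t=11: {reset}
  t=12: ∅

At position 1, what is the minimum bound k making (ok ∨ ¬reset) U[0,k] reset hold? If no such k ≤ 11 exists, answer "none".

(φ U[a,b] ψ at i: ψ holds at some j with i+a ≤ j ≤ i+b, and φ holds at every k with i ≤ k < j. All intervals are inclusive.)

Need earliest j ≥ 1 with reset, and (ok ∨ ¬reset) at every k in [1,j-1].
  j=1: rhs fails.
  j=2: rhs fails.
  j=3: rhs fails.
  j=4: rhs holds; lhs holds on [1,3]. k = 3.

3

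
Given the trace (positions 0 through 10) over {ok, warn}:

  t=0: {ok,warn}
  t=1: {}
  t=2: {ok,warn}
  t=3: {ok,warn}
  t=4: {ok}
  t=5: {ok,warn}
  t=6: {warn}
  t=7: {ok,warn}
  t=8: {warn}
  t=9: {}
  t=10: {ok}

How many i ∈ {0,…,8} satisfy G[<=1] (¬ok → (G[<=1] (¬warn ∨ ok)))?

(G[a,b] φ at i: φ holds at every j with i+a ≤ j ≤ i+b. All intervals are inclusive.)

Evaluate at each i in [0,8]:
  i=0: ✓ (all of [0,1])
  i=1: ✓ (all of [1,2])
  i=2: ✓ (all of [2,3])
  i=3: ✓ (all of [3,4])
  i=4: ✓ (all of [4,5])
  i=5: ✗ (fails at j=6)
  i=6: ✗ (fails at j=6)
  i=7: ✗ (fails at j=8)
  i=8: ✗ (fails at j=8)
Positions where it holds: {0, 1, 2, 3, 4} → 5.

5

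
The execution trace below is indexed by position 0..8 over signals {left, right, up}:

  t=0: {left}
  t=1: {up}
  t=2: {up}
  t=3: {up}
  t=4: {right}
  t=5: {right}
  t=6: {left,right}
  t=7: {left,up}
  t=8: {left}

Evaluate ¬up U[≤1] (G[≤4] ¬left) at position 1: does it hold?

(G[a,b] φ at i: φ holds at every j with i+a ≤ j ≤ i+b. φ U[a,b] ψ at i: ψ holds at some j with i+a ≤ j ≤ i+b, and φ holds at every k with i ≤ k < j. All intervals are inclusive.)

True

Need some j in [1,2] with G[≤4] ¬left, and ¬up at every k in [1,j-1].
  j=1: G[≤4] ¬left holds; no prefix to check → satisfied.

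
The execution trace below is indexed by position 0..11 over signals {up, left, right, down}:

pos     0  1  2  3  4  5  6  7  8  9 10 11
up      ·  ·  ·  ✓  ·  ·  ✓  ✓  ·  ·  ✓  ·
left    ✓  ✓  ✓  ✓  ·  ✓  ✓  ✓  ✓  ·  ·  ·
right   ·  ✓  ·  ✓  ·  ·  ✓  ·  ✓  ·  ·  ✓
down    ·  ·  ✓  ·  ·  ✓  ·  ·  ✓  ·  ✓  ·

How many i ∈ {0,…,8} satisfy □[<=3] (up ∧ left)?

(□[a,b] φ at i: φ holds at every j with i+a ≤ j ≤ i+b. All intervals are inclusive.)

Evaluate at each i in [0,8]:
  i=0: ✗ (fails at j=0)
  i=1: ✗ (fails at j=1)
  i=2: ✗ (fails at j=2)
  i=3: ✗ (fails at j=4)
  i=4: ✗ (fails at j=4)
  i=5: ✗ (fails at j=5)
  i=6: ✗ (fails at j=8)
  i=7: ✗ (fails at j=8)
  i=8: ✗ (fails at j=8)
Positions where it holds: {} → 0.

0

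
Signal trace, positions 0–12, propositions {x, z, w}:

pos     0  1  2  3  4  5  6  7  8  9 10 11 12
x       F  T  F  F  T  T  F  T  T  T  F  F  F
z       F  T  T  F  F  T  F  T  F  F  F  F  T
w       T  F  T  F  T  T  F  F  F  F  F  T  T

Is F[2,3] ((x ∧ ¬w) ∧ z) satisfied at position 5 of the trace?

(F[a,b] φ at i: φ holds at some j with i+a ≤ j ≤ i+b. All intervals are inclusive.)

Holds

Check ((x ∧ ¬w) ∧ z) at each j in [7,8]:
  j=7: true
  j=8: false
Found at j=7 → formula holds.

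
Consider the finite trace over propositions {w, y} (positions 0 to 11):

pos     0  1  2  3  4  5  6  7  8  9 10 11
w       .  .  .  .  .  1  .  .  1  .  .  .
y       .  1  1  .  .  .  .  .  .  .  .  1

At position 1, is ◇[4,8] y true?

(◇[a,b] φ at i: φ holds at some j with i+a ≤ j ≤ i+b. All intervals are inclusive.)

False

Check y at each j in [5,9]:
  j=5: false
  j=6: false
  j=7: false
  j=8: false
  j=9: false
No position in the window satisfies it → formula fails.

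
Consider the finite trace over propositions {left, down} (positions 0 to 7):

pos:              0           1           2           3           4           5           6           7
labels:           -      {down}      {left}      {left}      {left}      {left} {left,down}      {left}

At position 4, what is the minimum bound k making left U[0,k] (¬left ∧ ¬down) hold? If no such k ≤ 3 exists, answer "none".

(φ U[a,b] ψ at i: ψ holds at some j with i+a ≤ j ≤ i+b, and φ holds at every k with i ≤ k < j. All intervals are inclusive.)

none

Need earliest j ≥ 4 with (¬left ∧ ¬down), and left at every k in [4,j-1].
  j=4: rhs fails.
  j=5: rhs fails.
  j=6: rhs fails.
  j=7: rhs fails.
No witness within the range → none.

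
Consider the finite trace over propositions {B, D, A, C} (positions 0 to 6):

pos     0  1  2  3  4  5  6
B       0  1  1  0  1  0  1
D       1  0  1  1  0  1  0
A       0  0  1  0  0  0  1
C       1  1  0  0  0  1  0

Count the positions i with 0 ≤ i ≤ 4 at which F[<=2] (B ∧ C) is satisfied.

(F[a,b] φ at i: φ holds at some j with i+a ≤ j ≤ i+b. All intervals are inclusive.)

Evaluate at each i in [0,4]:
  i=0: ✓ (witness j=1)
  i=1: ✓ (witness j=1)
  i=2: ✗ (none in [2,4])
  i=3: ✗ (none in [3,5])
  i=4: ✗ (none in [4,6])
Positions where it holds: {0, 1} → 2.

2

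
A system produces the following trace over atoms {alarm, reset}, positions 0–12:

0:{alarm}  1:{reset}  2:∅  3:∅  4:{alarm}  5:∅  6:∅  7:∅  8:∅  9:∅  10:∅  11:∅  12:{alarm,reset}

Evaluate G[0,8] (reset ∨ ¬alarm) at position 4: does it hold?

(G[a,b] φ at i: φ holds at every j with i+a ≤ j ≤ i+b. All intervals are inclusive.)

Does not hold

Check (reset ∨ ¬alarm) at every j in [4,12]:
  j=4: false
  j=5: true
  j=6: true
  j=7: true
  j=8: true
  j=9: true
  j=10: true
  j=11: true
  j=12: true
Fails at j=4 → formula fails.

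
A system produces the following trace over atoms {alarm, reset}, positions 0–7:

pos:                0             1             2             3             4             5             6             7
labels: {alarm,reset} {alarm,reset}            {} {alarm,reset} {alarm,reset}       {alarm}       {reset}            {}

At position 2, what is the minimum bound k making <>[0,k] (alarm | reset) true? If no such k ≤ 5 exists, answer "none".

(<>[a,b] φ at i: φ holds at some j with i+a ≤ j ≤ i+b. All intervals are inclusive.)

Scan j = 2,3,… for (alarm | reset):
  j=2: fails
  j=3: holds
First hit at j=3, so smallest k = 3-2 = 1.

1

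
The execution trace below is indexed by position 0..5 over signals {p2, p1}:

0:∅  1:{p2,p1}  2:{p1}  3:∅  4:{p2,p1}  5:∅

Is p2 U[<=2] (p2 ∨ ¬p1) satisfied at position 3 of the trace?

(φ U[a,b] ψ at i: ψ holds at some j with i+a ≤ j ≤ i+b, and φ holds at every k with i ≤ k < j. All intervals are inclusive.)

Yes

Need some j in [3,5] with (p2 ∨ ¬p1), and p2 at every k in [3,j-1].
  j=3: (p2 ∨ ¬p1) holds; no prefix to check → satisfied.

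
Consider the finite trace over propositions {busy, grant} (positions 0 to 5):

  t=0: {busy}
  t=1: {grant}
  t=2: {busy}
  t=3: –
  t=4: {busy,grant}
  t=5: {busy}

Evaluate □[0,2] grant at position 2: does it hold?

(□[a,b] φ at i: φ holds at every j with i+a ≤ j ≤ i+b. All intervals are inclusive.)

No

Check grant at every j in [2,4]:
  j=2: false
  j=3: false
  j=4: true
Fails at j=2 → formula fails.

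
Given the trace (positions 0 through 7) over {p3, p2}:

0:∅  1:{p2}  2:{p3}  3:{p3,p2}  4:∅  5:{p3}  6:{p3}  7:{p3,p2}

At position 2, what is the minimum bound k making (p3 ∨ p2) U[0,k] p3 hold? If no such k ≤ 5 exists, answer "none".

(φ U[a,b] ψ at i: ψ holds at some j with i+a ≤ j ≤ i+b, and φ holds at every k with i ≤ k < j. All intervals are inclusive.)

Need earliest j ≥ 2 with p3, and (p3 ∨ p2) at every k in [2,j-1].
  j=2: rhs holds (empty prefix). k = 0.

0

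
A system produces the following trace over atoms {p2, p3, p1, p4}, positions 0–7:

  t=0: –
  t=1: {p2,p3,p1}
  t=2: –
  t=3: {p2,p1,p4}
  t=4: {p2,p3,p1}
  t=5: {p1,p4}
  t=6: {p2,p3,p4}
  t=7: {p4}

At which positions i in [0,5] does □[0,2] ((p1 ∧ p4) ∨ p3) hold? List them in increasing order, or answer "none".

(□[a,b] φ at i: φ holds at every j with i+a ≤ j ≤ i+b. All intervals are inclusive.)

Evaluate at each i in [0,5]:
  i=0: ✗ (fails at j=0)
  i=1: ✗ (fails at j=2)
  i=2: ✗ (fails at j=2)
  i=3: ✓ (all of [3,5])
  i=4: ✓ (all of [4,6])
  i=5: ✗ (fails at j=7)

3, 4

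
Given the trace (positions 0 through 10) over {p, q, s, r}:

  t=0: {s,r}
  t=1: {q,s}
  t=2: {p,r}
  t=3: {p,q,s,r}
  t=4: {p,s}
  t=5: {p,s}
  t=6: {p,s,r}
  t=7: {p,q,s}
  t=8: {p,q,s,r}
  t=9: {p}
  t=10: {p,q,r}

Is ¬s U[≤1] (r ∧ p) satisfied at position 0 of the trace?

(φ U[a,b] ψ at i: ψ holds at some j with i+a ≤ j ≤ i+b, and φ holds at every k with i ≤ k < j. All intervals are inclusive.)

False

Need some j in [0,1] with (r ∧ p), and ¬s at every k in [0,j-1].
  j=0: (r ∧ p) false.
  j=1: (r ∧ p) false.
No j in the window works → until fails.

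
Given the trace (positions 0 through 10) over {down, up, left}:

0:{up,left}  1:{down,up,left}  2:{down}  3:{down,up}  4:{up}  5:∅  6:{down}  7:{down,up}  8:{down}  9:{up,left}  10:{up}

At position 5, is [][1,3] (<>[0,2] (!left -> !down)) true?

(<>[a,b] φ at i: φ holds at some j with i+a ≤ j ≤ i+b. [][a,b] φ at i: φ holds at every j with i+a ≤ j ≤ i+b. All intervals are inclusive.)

No

Check <>[0,2] (!left -> !down) at every j in [6,8]:
  j=6: fails (none in [6,8])
  j=7: holds (witness at 9)
  j=8: holds (witness at 9)
Fails at j=6 → formula fails.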